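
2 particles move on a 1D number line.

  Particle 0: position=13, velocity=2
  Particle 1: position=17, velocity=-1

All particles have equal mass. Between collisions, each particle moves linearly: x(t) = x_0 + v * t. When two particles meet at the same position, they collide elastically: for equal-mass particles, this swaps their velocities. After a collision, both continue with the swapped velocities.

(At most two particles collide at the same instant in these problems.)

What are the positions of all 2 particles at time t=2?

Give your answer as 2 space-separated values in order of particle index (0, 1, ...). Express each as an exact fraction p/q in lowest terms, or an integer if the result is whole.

Collision at t=4/3: particles 0 and 1 swap velocities; positions: p0=47/3 p1=47/3; velocities now: v0=-1 v1=2
Advance to t=2 (no further collisions before then); velocities: v0=-1 v1=2; positions = 15 17

Answer: 15 17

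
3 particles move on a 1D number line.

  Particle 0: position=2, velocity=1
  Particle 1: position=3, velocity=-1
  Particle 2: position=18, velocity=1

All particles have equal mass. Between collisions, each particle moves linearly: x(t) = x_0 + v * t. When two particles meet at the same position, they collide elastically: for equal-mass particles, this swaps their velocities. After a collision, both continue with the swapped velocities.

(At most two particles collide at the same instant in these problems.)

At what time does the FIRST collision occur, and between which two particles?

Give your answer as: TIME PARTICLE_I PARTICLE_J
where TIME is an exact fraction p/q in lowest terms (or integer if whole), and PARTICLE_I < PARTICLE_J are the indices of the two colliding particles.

Pair (0,1): pos 2,3 vel 1,-1 -> gap=1, closing at 2/unit, collide at t=1/2
Pair (1,2): pos 3,18 vel -1,1 -> not approaching (rel speed -2 <= 0)
Earliest collision: t=1/2 between 0 and 1

Answer: 1/2 0 1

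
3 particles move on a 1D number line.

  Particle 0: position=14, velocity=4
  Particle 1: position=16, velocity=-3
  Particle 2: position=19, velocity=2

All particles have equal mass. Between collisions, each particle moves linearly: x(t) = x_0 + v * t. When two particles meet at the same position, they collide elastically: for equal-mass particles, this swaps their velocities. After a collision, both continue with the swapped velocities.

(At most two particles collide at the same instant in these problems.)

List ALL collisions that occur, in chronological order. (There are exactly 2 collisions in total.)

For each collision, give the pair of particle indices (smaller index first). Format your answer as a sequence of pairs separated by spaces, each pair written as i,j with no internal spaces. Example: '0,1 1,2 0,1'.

Collision at t=2/7: particles 0 and 1 swap velocities; positions: p0=106/7 p1=106/7 p2=137/7; velocities now: v0=-3 v1=4 v2=2
Collision at t=5/2: particles 1 and 2 swap velocities; positions: p0=17/2 p1=24 p2=24; velocities now: v0=-3 v1=2 v2=4

Answer: 0,1 1,2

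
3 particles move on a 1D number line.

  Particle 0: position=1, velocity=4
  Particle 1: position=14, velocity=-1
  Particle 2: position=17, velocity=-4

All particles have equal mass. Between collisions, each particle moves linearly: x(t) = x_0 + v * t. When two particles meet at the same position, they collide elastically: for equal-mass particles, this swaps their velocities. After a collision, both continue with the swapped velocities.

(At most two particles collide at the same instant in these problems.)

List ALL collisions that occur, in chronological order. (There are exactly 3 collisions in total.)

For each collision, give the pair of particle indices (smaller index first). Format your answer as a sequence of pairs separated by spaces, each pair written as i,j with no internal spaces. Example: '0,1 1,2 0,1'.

Answer: 1,2 0,1 1,2

Derivation:
Collision at t=1: particles 1 and 2 swap velocities; positions: p0=5 p1=13 p2=13; velocities now: v0=4 v1=-4 v2=-1
Collision at t=2: particles 0 and 1 swap velocities; positions: p0=9 p1=9 p2=12; velocities now: v0=-4 v1=4 v2=-1
Collision at t=13/5: particles 1 and 2 swap velocities; positions: p0=33/5 p1=57/5 p2=57/5; velocities now: v0=-4 v1=-1 v2=4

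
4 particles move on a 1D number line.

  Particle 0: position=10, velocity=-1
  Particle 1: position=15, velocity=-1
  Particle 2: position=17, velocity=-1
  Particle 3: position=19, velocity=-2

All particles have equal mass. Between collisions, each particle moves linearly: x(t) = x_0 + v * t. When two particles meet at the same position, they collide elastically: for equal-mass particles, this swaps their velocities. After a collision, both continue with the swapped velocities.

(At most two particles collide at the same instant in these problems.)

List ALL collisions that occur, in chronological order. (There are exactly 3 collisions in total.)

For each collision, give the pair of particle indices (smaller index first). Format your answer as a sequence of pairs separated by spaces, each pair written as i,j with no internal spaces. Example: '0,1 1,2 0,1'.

Answer: 2,3 1,2 0,1

Derivation:
Collision at t=2: particles 2 and 3 swap velocities; positions: p0=8 p1=13 p2=15 p3=15; velocities now: v0=-1 v1=-1 v2=-2 v3=-1
Collision at t=4: particles 1 and 2 swap velocities; positions: p0=6 p1=11 p2=11 p3=13; velocities now: v0=-1 v1=-2 v2=-1 v3=-1
Collision at t=9: particles 0 and 1 swap velocities; positions: p0=1 p1=1 p2=6 p3=8; velocities now: v0=-2 v1=-1 v2=-1 v3=-1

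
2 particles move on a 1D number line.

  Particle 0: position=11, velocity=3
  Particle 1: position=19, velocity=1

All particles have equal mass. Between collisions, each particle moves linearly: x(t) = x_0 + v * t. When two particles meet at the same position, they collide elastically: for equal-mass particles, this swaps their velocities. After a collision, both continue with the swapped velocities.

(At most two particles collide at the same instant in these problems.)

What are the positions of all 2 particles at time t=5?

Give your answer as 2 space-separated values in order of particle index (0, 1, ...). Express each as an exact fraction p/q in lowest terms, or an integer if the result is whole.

Answer: 24 26

Derivation:
Collision at t=4: particles 0 and 1 swap velocities; positions: p0=23 p1=23; velocities now: v0=1 v1=3
Advance to t=5 (no further collisions before then); velocities: v0=1 v1=3; positions = 24 26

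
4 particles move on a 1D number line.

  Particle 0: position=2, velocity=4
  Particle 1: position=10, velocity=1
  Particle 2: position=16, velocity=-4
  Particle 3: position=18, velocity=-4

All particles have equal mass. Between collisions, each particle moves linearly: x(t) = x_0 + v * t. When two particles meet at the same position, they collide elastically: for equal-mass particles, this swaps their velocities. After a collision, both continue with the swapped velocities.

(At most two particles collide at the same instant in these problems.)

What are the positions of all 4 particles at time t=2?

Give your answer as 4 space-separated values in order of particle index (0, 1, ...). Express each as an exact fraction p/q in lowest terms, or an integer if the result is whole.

Collision at t=6/5: particles 1 and 2 swap velocities; positions: p0=34/5 p1=56/5 p2=56/5 p3=66/5; velocities now: v0=4 v1=-4 v2=1 v3=-4
Collision at t=8/5: particles 2 and 3 swap velocities; positions: p0=42/5 p1=48/5 p2=58/5 p3=58/5; velocities now: v0=4 v1=-4 v2=-4 v3=1
Collision at t=7/4: particles 0 and 1 swap velocities; positions: p0=9 p1=9 p2=11 p3=47/4; velocities now: v0=-4 v1=4 v2=-4 v3=1
Collision at t=2: particles 1 and 2 swap velocities; positions: p0=8 p1=10 p2=10 p3=12; velocities now: v0=-4 v1=-4 v2=4 v3=1
Advance to t=2 (no further collisions before then); velocities: v0=-4 v1=-4 v2=4 v3=1; positions = 8 10 10 12

Answer: 8 10 10 12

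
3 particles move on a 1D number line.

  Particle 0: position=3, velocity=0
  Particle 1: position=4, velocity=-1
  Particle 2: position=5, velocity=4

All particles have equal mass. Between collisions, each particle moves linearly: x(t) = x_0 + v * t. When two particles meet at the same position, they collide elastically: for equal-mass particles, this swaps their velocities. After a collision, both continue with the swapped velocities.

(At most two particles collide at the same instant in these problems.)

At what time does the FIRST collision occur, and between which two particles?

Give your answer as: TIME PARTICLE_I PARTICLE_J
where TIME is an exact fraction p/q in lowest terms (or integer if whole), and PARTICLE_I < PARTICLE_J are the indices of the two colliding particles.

Answer: 1 0 1

Derivation:
Pair (0,1): pos 3,4 vel 0,-1 -> gap=1, closing at 1/unit, collide at t=1
Pair (1,2): pos 4,5 vel -1,4 -> not approaching (rel speed -5 <= 0)
Earliest collision: t=1 between 0 and 1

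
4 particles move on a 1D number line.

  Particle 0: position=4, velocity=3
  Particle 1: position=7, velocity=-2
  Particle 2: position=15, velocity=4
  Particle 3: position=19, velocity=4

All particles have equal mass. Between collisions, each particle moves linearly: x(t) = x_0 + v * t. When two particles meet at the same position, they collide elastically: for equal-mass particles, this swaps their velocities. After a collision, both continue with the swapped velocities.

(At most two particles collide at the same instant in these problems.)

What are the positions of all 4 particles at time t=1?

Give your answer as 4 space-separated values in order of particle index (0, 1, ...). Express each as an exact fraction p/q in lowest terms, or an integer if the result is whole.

Answer: 5 7 19 23

Derivation:
Collision at t=3/5: particles 0 and 1 swap velocities; positions: p0=29/5 p1=29/5 p2=87/5 p3=107/5; velocities now: v0=-2 v1=3 v2=4 v3=4
Advance to t=1 (no further collisions before then); velocities: v0=-2 v1=3 v2=4 v3=4; positions = 5 7 19 23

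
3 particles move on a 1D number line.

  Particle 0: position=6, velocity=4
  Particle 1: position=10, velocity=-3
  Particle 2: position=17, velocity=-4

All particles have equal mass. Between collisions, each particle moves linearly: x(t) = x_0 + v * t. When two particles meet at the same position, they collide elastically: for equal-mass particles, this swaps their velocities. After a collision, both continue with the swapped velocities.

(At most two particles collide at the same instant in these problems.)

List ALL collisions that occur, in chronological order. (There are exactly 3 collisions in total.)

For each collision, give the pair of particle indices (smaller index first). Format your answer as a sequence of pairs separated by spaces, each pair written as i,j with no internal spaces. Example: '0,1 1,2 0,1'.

Collision at t=4/7: particles 0 and 1 swap velocities; positions: p0=58/7 p1=58/7 p2=103/7; velocities now: v0=-3 v1=4 v2=-4
Collision at t=11/8: particles 1 and 2 swap velocities; positions: p0=47/8 p1=23/2 p2=23/2; velocities now: v0=-3 v1=-4 v2=4
Collision at t=7: particles 0 and 1 swap velocities; positions: p0=-11 p1=-11 p2=34; velocities now: v0=-4 v1=-3 v2=4

Answer: 0,1 1,2 0,1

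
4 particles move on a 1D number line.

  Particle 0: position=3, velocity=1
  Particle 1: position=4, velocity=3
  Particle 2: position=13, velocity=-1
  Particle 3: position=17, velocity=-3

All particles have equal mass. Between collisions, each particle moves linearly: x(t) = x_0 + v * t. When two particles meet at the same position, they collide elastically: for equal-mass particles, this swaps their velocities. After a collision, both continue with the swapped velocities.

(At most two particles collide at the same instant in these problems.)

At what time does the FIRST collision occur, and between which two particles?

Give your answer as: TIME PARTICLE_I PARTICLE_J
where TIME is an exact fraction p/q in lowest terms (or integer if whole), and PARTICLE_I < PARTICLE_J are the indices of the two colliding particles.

Pair (0,1): pos 3,4 vel 1,3 -> not approaching (rel speed -2 <= 0)
Pair (1,2): pos 4,13 vel 3,-1 -> gap=9, closing at 4/unit, collide at t=9/4
Pair (2,3): pos 13,17 vel -1,-3 -> gap=4, closing at 2/unit, collide at t=2
Earliest collision: t=2 between 2 and 3

Answer: 2 2 3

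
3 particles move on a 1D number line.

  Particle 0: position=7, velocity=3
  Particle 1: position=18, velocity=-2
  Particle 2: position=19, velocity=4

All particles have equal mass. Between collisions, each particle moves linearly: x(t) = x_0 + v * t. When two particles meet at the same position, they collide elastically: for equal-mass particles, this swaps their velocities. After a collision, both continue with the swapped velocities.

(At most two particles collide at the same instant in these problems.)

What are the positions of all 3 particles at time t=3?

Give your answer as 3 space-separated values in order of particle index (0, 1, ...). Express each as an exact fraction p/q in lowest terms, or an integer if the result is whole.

Collision at t=11/5: particles 0 and 1 swap velocities; positions: p0=68/5 p1=68/5 p2=139/5; velocities now: v0=-2 v1=3 v2=4
Advance to t=3 (no further collisions before then); velocities: v0=-2 v1=3 v2=4; positions = 12 16 31

Answer: 12 16 31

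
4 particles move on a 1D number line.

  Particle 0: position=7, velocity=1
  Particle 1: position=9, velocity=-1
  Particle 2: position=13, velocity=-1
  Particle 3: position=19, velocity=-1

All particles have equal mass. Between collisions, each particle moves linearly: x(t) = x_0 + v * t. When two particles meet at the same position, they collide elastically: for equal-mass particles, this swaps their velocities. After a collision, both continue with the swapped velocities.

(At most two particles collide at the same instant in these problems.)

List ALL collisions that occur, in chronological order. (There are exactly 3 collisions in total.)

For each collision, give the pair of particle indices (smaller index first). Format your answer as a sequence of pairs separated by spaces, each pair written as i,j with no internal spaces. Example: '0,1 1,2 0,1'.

Collision at t=1: particles 0 and 1 swap velocities; positions: p0=8 p1=8 p2=12 p3=18; velocities now: v0=-1 v1=1 v2=-1 v3=-1
Collision at t=3: particles 1 and 2 swap velocities; positions: p0=6 p1=10 p2=10 p3=16; velocities now: v0=-1 v1=-1 v2=1 v3=-1
Collision at t=6: particles 2 and 3 swap velocities; positions: p0=3 p1=7 p2=13 p3=13; velocities now: v0=-1 v1=-1 v2=-1 v3=1

Answer: 0,1 1,2 2,3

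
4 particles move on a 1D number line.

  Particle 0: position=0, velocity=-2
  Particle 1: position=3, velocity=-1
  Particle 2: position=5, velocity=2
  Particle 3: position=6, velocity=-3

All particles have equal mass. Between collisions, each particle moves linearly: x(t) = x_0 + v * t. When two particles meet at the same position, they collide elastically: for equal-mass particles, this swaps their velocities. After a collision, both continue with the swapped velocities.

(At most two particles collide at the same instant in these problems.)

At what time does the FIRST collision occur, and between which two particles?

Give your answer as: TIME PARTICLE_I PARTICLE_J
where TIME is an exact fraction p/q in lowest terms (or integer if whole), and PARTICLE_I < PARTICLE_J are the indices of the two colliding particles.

Answer: 1/5 2 3

Derivation:
Pair (0,1): pos 0,3 vel -2,-1 -> not approaching (rel speed -1 <= 0)
Pair (1,2): pos 3,5 vel -1,2 -> not approaching (rel speed -3 <= 0)
Pair (2,3): pos 5,6 vel 2,-3 -> gap=1, closing at 5/unit, collide at t=1/5
Earliest collision: t=1/5 between 2 and 3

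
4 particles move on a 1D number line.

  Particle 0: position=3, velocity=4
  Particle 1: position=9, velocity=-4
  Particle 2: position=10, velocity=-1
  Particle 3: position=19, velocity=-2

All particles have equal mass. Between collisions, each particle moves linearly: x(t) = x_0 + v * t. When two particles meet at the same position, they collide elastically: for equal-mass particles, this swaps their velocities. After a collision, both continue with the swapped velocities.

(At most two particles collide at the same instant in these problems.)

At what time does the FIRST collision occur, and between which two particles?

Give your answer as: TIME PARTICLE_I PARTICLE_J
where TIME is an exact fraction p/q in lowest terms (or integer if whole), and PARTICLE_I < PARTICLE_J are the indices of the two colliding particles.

Pair (0,1): pos 3,9 vel 4,-4 -> gap=6, closing at 8/unit, collide at t=3/4
Pair (1,2): pos 9,10 vel -4,-1 -> not approaching (rel speed -3 <= 0)
Pair (2,3): pos 10,19 vel -1,-2 -> gap=9, closing at 1/unit, collide at t=9
Earliest collision: t=3/4 between 0 and 1

Answer: 3/4 0 1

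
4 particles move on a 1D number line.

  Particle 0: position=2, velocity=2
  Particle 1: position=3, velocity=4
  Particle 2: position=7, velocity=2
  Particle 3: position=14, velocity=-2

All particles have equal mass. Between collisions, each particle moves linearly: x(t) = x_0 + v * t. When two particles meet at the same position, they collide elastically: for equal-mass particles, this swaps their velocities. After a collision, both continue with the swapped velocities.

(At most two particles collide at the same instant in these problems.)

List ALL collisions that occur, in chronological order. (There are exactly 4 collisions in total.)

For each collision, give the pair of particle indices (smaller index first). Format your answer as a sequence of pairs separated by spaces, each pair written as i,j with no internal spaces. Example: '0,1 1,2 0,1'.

Collision at t=7/4: particles 2 and 3 swap velocities; positions: p0=11/2 p1=10 p2=21/2 p3=21/2; velocities now: v0=2 v1=4 v2=-2 v3=2
Collision at t=11/6: particles 1 and 2 swap velocities; positions: p0=17/3 p1=31/3 p2=31/3 p3=32/3; velocities now: v0=2 v1=-2 v2=4 v3=2
Collision at t=2: particles 2 and 3 swap velocities; positions: p0=6 p1=10 p2=11 p3=11; velocities now: v0=2 v1=-2 v2=2 v3=4
Collision at t=3: particles 0 and 1 swap velocities; positions: p0=8 p1=8 p2=13 p3=15; velocities now: v0=-2 v1=2 v2=2 v3=4

Answer: 2,3 1,2 2,3 0,1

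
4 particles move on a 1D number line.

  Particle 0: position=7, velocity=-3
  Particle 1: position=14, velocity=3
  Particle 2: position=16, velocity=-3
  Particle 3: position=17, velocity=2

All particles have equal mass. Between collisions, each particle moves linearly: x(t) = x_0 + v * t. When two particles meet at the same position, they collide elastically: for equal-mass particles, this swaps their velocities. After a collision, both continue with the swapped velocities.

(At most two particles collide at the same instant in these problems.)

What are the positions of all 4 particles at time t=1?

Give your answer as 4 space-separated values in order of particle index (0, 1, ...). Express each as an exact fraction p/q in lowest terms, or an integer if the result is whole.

Answer: 4 13 17 19

Derivation:
Collision at t=1/3: particles 1 and 2 swap velocities; positions: p0=6 p1=15 p2=15 p3=53/3; velocities now: v0=-3 v1=-3 v2=3 v3=2
Advance to t=1 (no further collisions before then); velocities: v0=-3 v1=-3 v2=3 v3=2; positions = 4 13 17 19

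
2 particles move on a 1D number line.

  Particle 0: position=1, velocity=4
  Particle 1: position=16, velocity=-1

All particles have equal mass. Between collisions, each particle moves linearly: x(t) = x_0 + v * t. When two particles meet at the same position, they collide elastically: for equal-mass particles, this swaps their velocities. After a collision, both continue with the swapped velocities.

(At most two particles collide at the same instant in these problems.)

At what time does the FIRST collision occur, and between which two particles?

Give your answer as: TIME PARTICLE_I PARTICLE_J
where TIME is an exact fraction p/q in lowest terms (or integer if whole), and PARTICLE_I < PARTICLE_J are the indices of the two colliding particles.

Pair (0,1): pos 1,16 vel 4,-1 -> gap=15, closing at 5/unit, collide at t=3
Earliest collision: t=3 between 0 and 1

Answer: 3 0 1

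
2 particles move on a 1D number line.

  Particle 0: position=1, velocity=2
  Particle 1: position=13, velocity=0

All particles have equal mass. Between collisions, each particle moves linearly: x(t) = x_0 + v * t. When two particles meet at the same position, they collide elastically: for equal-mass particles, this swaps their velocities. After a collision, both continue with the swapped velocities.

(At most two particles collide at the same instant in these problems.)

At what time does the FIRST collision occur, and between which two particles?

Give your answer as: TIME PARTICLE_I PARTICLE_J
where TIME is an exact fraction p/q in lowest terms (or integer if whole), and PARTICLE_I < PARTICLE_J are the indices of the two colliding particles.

Pair (0,1): pos 1,13 vel 2,0 -> gap=12, closing at 2/unit, collide at t=6
Earliest collision: t=6 between 0 and 1

Answer: 6 0 1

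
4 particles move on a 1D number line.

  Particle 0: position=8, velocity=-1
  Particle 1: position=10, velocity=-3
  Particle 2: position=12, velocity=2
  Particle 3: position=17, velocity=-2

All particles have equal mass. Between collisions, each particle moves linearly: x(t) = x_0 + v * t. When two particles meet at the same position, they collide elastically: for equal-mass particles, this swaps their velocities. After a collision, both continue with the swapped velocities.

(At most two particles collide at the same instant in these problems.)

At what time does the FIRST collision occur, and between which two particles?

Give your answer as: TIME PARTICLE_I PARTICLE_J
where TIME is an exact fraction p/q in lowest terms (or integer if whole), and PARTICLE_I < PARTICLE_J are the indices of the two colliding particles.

Pair (0,1): pos 8,10 vel -1,-3 -> gap=2, closing at 2/unit, collide at t=1
Pair (1,2): pos 10,12 vel -3,2 -> not approaching (rel speed -5 <= 0)
Pair (2,3): pos 12,17 vel 2,-2 -> gap=5, closing at 4/unit, collide at t=5/4
Earliest collision: t=1 between 0 and 1

Answer: 1 0 1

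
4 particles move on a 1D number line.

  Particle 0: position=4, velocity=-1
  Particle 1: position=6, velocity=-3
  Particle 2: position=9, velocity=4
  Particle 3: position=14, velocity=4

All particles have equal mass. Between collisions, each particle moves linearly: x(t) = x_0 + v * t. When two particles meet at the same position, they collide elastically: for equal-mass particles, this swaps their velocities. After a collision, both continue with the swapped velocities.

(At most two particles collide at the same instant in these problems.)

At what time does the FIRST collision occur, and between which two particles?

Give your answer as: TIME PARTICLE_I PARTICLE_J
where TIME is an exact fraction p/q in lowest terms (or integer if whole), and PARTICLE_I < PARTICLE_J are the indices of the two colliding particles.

Answer: 1 0 1

Derivation:
Pair (0,1): pos 4,6 vel -1,-3 -> gap=2, closing at 2/unit, collide at t=1
Pair (1,2): pos 6,9 vel -3,4 -> not approaching (rel speed -7 <= 0)
Pair (2,3): pos 9,14 vel 4,4 -> not approaching (rel speed 0 <= 0)
Earliest collision: t=1 between 0 and 1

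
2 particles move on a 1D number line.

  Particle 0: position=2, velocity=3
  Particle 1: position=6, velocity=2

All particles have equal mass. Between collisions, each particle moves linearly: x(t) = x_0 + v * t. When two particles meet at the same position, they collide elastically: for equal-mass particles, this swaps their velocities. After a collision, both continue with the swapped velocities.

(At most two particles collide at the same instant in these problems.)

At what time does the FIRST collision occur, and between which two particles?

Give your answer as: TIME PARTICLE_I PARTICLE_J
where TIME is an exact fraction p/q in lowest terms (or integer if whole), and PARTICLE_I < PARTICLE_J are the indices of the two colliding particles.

Answer: 4 0 1

Derivation:
Pair (0,1): pos 2,6 vel 3,2 -> gap=4, closing at 1/unit, collide at t=4
Earliest collision: t=4 between 0 and 1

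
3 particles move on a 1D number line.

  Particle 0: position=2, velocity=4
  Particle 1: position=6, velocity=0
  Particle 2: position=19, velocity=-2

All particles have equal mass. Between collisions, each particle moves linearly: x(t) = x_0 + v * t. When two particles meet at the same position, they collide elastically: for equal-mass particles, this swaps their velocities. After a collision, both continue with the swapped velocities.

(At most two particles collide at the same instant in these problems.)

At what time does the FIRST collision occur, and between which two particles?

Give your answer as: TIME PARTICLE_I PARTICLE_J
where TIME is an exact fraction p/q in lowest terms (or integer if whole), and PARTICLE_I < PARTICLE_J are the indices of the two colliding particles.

Pair (0,1): pos 2,6 vel 4,0 -> gap=4, closing at 4/unit, collide at t=1
Pair (1,2): pos 6,19 vel 0,-2 -> gap=13, closing at 2/unit, collide at t=13/2
Earliest collision: t=1 between 0 and 1

Answer: 1 0 1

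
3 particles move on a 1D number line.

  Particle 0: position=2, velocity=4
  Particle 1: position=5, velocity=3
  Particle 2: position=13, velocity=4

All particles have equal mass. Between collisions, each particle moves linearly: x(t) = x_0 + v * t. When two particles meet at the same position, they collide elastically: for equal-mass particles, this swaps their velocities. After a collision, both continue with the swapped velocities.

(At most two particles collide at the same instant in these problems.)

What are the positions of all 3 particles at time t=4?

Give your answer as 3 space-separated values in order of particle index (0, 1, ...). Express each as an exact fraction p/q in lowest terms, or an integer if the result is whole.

Answer: 17 18 29

Derivation:
Collision at t=3: particles 0 and 1 swap velocities; positions: p0=14 p1=14 p2=25; velocities now: v0=3 v1=4 v2=4
Advance to t=4 (no further collisions before then); velocities: v0=3 v1=4 v2=4; positions = 17 18 29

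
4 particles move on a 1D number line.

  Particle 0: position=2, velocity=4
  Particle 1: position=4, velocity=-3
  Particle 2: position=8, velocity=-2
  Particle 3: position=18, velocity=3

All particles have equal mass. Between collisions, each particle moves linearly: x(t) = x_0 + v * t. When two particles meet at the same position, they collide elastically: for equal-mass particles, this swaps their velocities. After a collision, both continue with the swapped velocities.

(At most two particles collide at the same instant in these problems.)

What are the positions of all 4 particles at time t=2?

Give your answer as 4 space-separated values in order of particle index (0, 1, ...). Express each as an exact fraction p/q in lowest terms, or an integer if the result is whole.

Collision at t=2/7: particles 0 and 1 swap velocities; positions: p0=22/7 p1=22/7 p2=52/7 p3=132/7; velocities now: v0=-3 v1=4 v2=-2 v3=3
Collision at t=1: particles 1 and 2 swap velocities; positions: p0=1 p1=6 p2=6 p3=21; velocities now: v0=-3 v1=-2 v2=4 v3=3
Advance to t=2 (no further collisions before then); velocities: v0=-3 v1=-2 v2=4 v3=3; positions = -2 4 10 24

Answer: -2 4 10 24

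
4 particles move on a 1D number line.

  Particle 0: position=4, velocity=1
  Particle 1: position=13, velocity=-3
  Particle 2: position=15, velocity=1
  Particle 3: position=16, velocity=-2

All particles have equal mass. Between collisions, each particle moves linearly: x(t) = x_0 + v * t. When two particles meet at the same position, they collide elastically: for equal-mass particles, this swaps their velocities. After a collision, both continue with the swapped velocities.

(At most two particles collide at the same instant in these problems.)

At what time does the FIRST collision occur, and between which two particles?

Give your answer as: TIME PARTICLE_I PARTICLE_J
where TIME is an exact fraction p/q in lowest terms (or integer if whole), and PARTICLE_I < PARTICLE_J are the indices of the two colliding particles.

Answer: 1/3 2 3

Derivation:
Pair (0,1): pos 4,13 vel 1,-3 -> gap=9, closing at 4/unit, collide at t=9/4
Pair (1,2): pos 13,15 vel -3,1 -> not approaching (rel speed -4 <= 0)
Pair (2,3): pos 15,16 vel 1,-2 -> gap=1, closing at 3/unit, collide at t=1/3
Earliest collision: t=1/3 between 2 and 3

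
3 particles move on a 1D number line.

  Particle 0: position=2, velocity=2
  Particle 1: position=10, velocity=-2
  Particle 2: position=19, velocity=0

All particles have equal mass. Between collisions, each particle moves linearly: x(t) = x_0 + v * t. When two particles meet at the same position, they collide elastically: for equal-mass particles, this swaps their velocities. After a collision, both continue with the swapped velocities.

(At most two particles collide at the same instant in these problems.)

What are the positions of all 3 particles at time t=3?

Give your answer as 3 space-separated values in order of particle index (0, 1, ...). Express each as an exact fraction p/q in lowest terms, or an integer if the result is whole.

Answer: 4 8 19

Derivation:
Collision at t=2: particles 0 and 1 swap velocities; positions: p0=6 p1=6 p2=19; velocities now: v0=-2 v1=2 v2=0
Advance to t=3 (no further collisions before then); velocities: v0=-2 v1=2 v2=0; positions = 4 8 19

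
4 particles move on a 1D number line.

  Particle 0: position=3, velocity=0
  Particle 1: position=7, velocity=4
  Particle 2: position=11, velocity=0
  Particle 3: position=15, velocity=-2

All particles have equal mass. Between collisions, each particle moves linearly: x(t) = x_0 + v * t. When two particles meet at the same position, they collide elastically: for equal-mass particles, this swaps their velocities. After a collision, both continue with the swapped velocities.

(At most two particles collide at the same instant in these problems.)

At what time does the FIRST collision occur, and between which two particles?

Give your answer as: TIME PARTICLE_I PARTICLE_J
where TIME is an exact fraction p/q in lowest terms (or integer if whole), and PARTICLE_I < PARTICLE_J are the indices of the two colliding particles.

Pair (0,1): pos 3,7 vel 0,4 -> not approaching (rel speed -4 <= 0)
Pair (1,2): pos 7,11 vel 4,0 -> gap=4, closing at 4/unit, collide at t=1
Pair (2,3): pos 11,15 vel 0,-2 -> gap=4, closing at 2/unit, collide at t=2
Earliest collision: t=1 between 1 and 2

Answer: 1 1 2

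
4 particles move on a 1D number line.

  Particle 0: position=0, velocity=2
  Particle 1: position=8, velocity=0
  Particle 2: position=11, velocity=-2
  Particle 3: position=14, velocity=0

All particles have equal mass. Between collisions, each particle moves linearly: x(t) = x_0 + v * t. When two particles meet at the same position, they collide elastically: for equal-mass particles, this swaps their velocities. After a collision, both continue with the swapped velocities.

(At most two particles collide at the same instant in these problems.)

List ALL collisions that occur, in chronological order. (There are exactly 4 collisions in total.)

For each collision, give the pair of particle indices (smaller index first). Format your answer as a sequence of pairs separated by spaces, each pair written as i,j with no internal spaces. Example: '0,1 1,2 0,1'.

Collision at t=3/2: particles 1 and 2 swap velocities; positions: p0=3 p1=8 p2=8 p3=14; velocities now: v0=2 v1=-2 v2=0 v3=0
Collision at t=11/4: particles 0 and 1 swap velocities; positions: p0=11/2 p1=11/2 p2=8 p3=14; velocities now: v0=-2 v1=2 v2=0 v3=0
Collision at t=4: particles 1 and 2 swap velocities; positions: p0=3 p1=8 p2=8 p3=14; velocities now: v0=-2 v1=0 v2=2 v3=0
Collision at t=7: particles 2 and 3 swap velocities; positions: p0=-3 p1=8 p2=14 p3=14; velocities now: v0=-2 v1=0 v2=0 v3=2

Answer: 1,2 0,1 1,2 2,3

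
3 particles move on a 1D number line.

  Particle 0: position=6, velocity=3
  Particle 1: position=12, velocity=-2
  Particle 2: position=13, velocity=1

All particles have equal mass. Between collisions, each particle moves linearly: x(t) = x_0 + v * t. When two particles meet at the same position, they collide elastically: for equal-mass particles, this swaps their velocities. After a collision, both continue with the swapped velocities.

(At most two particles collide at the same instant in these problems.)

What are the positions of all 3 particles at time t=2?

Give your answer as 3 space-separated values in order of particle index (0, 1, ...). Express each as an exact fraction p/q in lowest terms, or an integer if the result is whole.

Answer: 8 12 15

Derivation:
Collision at t=6/5: particles 0 and 1 swap velocities; positions: p0=48/5 p1=48/5 p2=71/5; velocities now: v0=-2 v1=3 v2=1
Advance to t=2 (no further collisions before then); velocities: v0=-2 v1=3 v2=1; positions = 8 12 15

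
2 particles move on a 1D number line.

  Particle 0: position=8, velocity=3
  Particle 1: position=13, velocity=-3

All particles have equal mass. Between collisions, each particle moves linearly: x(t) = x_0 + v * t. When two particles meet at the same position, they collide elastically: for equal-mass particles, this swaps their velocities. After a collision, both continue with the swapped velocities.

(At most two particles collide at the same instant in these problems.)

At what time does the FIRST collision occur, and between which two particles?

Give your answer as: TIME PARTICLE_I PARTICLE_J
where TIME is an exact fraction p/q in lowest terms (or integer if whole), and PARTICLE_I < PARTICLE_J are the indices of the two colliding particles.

Pair (0,1): pos 8,13 vel 3,-3 -> gap=5, closing at 6/unit, collide at t=5/6
Earliest collision: t=5/6 between 0 and 1

Answer: 5/6 0 1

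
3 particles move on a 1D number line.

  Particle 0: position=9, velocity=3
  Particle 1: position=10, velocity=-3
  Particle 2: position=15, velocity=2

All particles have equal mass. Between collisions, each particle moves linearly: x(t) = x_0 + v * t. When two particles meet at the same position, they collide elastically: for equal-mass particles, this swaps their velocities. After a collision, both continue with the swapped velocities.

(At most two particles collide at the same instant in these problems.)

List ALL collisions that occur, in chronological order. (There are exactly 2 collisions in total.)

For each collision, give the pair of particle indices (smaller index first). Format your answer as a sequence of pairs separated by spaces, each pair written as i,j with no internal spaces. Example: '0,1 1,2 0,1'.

Answer: 0,1 1,2

Derivation:
Collision at t=1/6: particles 0 and 1 swap velocities; positions: p0=19/2 p1=19/2 p2=46/3; velocities now: v0=-3 v1=3 v2=2
Collision at t=6: particles 1 and 2 swap velocities; positions: p0=-8 p1=27 p2=27; velocities now: v0=-3 v1=2 v2=3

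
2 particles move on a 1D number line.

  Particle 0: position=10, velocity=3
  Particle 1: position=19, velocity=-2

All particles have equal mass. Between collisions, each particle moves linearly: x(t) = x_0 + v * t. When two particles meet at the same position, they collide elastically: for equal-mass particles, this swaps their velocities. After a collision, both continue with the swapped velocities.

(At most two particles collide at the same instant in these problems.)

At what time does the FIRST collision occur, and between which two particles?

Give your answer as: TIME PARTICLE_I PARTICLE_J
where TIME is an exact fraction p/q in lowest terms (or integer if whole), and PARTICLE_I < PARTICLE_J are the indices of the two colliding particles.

Pair (0,1): pos 10,19 vel 3,-2 -> gap=9, closing at 5/unit, collide at t=9/5
Earliest collision: t=9/5 between 0 and 1

Answer: 9/5 0 1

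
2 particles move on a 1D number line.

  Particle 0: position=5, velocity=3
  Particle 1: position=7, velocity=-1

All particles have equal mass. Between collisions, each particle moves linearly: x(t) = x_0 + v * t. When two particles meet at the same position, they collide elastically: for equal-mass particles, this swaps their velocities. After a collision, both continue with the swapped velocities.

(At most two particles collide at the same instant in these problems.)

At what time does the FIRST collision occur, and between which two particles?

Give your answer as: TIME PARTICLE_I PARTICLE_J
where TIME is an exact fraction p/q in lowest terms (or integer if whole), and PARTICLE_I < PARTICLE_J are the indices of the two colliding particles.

Answer: 1/2 0 1

Derivation:
Pair (0,1): pos 5,7 vel 3,-1 -> gap=2, closing at 4/unit, collide at t=1/2
Earliest collision: t=1/2 between 0 and 1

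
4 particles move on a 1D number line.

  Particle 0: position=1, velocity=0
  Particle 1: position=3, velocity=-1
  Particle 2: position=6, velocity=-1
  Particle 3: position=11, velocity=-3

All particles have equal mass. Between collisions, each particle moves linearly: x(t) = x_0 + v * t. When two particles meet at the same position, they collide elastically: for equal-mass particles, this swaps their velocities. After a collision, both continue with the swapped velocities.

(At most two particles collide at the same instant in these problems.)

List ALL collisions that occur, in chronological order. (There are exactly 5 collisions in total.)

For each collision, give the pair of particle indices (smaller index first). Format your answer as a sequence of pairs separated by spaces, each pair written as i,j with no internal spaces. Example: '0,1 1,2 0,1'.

Answer: 0,1 2,3 1,2 0,1 2,3

Derivation:
Collision at t=2: particles 0 and 1 swap velocities; positions: p0=1 p1=1 p2=4 p3=5; velocities now: v0=-1 v1=0 v2=-1 v3=-3
Collision at t=5/2: particles 2 and 3 swap velocities; positions: p0=1/2 p1=1 p2=7/2 p3=7/2; velocities now: v0=-1 v1=0 v2=-3 v3=-1
Collision at t=10/3: particles 1 and 2 swap velocities; positions: p0=-1/3 p1=1 p2=1 p3=8/3; velocities now: v0=-1 v1=-3 v2=0 v3=-1
Collision at t=4: particles 0 and 1 swap velocities; positions: p0=-1 p1=-1 p2=1 p3=2; velocities now: v0=-3 v1=-1 v2=0 v3=-1
Collision at t=5: particles 2 and 3 swap velocities; positions: p0=-4 p1=-2 p2=1 p3=1; velocities now: v0=-3 v1=-1 v2=-1 v3=0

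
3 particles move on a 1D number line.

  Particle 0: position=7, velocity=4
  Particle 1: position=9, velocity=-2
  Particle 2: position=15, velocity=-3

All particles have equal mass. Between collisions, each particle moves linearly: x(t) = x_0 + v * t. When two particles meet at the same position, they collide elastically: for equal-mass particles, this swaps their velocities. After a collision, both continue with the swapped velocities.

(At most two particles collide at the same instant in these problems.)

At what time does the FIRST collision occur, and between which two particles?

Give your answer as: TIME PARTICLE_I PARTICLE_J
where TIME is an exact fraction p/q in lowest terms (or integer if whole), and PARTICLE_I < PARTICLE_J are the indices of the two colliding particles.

Answer: 1/3 0 1

Derivation:
Pair (0,1): pos 7,9 vel 4,-2 -> gap=2, closing at 6/unit, collide at t=1/3
Pair (1,2): pos 9,15 vel -2,-3 -> gap=6, closing at 1/unit, collide at t=6
Earliest collision: t=1/3 between 0 and 1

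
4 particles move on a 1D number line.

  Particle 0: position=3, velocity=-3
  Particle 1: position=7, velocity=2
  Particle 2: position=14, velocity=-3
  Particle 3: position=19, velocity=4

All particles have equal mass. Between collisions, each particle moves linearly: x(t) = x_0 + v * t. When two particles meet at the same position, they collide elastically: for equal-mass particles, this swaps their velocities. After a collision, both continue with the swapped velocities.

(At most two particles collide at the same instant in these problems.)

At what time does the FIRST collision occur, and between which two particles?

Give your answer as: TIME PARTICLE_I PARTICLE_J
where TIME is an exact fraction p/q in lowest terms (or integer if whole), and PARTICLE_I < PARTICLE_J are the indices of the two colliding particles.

Pair (0,1): pos 3,7 vel -3,2 -> not approaching (rel speed -5 <= 0)
Pair (1,2): pos 7,14 vel 2,-3 -> gap=7, closing at 5/unit, collide at t=7/5
Pair (2,3): pos 14,19 vel -3,4 -> not approaching (rel speed -7 <= 0)
Earliest collision: t=7/5 between 1 and 2

Answer: 7/5 1 2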